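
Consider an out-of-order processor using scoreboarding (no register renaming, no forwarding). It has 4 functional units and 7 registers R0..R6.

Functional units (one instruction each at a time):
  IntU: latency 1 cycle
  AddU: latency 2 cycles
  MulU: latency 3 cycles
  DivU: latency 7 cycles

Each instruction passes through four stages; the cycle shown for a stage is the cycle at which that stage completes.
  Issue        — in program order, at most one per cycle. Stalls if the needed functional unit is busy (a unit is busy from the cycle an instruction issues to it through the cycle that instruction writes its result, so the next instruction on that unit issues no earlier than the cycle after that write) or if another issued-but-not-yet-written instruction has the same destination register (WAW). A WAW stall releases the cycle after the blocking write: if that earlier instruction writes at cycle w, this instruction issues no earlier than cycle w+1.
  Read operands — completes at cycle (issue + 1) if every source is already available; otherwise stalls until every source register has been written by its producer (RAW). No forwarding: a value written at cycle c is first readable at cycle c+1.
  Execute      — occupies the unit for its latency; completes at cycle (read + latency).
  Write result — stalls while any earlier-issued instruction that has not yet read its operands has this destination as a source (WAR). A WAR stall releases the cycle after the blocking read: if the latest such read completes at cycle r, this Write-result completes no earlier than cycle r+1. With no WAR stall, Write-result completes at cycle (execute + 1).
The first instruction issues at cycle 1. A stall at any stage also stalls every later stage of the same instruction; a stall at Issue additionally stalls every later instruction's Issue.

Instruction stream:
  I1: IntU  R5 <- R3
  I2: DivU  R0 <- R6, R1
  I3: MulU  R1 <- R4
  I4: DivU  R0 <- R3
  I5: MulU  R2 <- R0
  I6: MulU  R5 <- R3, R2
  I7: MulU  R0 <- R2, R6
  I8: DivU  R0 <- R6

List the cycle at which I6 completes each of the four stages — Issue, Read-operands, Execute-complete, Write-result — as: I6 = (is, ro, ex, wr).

I1  is:1  ro:2  ex:3  wr:4
I2  is:2  ro:3  ex:10  wr:11
I3  is:3  ro:4  ex:7  wr:8
I4  is:12  ro:13  ex:20  wr:21  — struct: DivU busy until I2 writes@11
I5  is:13  ro:22  ex:25  wr:26  — RAW R0: wait I4 write@21
I6  is:27  ro:28  ex:31  wr:32  — struct: MulU busy until I5 writes@26
I7  is:33  ro:34  ex:37  wr:38  — struct: MulU busy until I6 writes@32
I8  is:39  ro:40  ex:47  wr:48  — WAW R0: wait I7 write@38

I6 = (27, 28, 31, 32)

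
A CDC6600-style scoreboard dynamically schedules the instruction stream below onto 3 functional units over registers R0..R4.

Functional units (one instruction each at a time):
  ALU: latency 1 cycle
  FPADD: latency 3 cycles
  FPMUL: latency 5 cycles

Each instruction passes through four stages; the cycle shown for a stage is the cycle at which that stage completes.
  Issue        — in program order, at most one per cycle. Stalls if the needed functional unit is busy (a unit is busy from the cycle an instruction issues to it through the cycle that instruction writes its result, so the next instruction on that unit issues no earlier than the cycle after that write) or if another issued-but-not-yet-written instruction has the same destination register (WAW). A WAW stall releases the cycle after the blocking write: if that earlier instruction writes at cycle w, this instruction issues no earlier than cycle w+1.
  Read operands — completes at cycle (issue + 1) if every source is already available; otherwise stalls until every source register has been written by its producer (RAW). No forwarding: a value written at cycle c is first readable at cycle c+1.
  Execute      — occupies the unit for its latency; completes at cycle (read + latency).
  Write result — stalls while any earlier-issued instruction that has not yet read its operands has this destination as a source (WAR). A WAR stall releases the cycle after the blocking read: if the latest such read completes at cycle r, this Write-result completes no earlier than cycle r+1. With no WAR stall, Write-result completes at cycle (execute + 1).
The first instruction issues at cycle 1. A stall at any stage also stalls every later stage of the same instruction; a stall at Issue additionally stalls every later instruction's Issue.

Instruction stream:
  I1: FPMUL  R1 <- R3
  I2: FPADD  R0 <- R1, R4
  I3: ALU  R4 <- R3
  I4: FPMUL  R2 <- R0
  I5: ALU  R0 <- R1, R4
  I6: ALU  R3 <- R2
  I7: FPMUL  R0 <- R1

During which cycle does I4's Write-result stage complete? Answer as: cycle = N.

[1] I1 issues→FPMUL
[2] I1 reads · I2 issues→FPADD
[3] I3 issues→ALU
[4] I3 reads
[5] I3 exec-done
[7] I1 exec-done
[8] I1 writes R1
[9] I2 reads · I4 issues→FPMUL
[10] I3 writes R4
[12] I2 exec-done
[13] I2 writes R0
[14] I4 reads · I5 issues→ALU
[15] I5 reads
[16] I5 exec-done
[17] I5 writes R0
[18] I6 issues→ALU
[19] I4 exec-done
[20] I4 writes R2
[21] I6 reads · I7 issues→FPMUL
[22] I6 exec-done · I7 reads
[23] I6 writes R3
[27] I7 exec-done
[28] I7 writes R0

cycle = 20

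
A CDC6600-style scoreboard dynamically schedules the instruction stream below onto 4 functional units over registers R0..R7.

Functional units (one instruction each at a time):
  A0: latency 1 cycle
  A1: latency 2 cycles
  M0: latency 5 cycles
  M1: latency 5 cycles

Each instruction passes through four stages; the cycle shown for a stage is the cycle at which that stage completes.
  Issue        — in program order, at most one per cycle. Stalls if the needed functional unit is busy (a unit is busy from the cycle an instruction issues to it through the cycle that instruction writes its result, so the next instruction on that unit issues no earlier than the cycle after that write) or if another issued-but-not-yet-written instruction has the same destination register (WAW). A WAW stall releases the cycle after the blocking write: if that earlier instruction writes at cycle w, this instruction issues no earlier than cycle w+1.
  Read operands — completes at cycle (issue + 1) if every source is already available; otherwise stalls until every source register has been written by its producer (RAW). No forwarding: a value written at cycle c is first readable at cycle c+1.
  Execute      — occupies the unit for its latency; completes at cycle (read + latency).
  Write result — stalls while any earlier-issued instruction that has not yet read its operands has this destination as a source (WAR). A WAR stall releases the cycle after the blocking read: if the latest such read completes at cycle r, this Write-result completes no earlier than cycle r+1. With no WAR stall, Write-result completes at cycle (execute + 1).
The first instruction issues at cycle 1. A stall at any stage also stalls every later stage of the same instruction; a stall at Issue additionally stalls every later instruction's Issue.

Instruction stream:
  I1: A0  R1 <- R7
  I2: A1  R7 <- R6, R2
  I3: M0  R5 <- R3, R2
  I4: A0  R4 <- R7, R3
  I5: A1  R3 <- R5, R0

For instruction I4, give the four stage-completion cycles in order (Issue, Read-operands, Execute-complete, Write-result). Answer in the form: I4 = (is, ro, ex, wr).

I4 = (5, 7, 8, 9)

c1: issue I1 (A0)
c2: I1 read-ops; issue I2 (A1)
c3: I1 finished on A0; I2 read-ops; issue I3 (M0)
c4: I1→R1; I3 read-ops
c5: I2 finished on A1; issue I4 (A0)
c6: I2→R7
c7: I4 read-ops; issue I5 (A1)
c8: I4 finished on A0
c9: I3 finished on M0; I4→R4
c10: I3→R5
c11: I5 read-ops
c13: I5 finished on A1
c14: I5→R3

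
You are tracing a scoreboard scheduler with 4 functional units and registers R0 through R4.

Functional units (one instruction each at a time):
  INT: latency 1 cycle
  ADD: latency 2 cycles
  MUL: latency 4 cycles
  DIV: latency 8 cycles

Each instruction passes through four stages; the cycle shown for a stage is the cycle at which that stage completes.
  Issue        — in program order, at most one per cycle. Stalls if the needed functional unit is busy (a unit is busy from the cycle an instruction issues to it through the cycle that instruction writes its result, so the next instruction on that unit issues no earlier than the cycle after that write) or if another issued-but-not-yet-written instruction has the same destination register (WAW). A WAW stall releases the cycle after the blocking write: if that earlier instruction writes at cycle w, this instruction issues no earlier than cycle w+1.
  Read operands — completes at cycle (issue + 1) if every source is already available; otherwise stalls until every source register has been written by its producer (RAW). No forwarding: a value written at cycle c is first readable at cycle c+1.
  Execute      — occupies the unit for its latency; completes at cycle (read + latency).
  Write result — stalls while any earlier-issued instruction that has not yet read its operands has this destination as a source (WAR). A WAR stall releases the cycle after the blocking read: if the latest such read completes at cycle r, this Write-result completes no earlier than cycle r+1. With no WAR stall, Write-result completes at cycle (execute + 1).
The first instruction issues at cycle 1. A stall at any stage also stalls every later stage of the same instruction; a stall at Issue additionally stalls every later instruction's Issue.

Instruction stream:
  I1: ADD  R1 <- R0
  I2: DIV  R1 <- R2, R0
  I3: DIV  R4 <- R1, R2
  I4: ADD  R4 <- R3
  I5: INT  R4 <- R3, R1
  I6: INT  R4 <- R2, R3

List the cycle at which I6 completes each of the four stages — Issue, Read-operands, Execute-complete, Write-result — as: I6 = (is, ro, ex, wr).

I6 = (37, 38, 39, 40)

[1] I1→ADD
[2] I1 RO
[4] I1 EX
[5] I1 WR R1
[6] I2→DIV
[7] I2 RO
[15] I2 EX
[16] I2 WR R1
[17] I3→DIV
[18] I3 RO
[26] I3 EX
[27] I3 WR R4
[28] I4→ADD
[29] I4 RO
[31] I4 EX
[32] I4 WR R4
[33] I5→INT
[34] I5 RO
[35] I5 EX
[36] I5 WR R4
[37] I6→INT
[38] I6 RO
[39] I6 EX
[40] I6 WR R4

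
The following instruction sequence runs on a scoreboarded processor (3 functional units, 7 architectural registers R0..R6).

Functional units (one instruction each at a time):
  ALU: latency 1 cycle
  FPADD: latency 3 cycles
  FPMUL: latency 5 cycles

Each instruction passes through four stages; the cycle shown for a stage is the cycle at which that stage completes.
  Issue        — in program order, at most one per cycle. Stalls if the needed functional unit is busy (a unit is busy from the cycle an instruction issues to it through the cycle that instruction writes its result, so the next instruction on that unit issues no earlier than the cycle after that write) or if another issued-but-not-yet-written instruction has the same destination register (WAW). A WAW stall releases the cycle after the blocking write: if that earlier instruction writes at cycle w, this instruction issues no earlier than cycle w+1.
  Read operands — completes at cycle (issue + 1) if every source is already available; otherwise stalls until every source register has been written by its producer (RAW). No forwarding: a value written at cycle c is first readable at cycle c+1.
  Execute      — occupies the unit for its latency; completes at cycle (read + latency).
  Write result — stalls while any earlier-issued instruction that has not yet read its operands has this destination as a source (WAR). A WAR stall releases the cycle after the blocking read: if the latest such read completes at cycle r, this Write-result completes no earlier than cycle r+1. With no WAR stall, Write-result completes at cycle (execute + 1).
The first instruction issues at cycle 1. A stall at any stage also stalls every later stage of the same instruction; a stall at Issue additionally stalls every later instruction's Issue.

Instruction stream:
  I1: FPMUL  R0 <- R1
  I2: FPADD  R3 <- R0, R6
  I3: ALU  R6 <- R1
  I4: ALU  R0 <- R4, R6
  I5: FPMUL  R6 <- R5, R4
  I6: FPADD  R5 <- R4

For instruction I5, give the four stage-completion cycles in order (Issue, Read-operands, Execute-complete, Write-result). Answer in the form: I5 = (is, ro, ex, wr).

I5 = (12, 13, 18, 19)

t=1  I1 dispatched to FPMUL
t=2  I1 operands ready, I2 dispatched to FPADD
t=3  I3 dispatched to ALU
t=4  I3 operands ready
t=5  I3 complete
t=7  I1 complete
t=8  R0←I1
t=9  I2 operands ready
t=10  R6←I3
t=11  I4 dispatched to ALU
t=12  I2 complete, I4 operands ready, I5 dispatched to FPMUL
t=13  R3←I2, I4 complete, I5 operands ready
t=14  R0←I4, I6 dispatched to FPADD
t=15  I6 operands ready
t=18  I5 complete, I6 complete
t=19  R6←I5, R5←I6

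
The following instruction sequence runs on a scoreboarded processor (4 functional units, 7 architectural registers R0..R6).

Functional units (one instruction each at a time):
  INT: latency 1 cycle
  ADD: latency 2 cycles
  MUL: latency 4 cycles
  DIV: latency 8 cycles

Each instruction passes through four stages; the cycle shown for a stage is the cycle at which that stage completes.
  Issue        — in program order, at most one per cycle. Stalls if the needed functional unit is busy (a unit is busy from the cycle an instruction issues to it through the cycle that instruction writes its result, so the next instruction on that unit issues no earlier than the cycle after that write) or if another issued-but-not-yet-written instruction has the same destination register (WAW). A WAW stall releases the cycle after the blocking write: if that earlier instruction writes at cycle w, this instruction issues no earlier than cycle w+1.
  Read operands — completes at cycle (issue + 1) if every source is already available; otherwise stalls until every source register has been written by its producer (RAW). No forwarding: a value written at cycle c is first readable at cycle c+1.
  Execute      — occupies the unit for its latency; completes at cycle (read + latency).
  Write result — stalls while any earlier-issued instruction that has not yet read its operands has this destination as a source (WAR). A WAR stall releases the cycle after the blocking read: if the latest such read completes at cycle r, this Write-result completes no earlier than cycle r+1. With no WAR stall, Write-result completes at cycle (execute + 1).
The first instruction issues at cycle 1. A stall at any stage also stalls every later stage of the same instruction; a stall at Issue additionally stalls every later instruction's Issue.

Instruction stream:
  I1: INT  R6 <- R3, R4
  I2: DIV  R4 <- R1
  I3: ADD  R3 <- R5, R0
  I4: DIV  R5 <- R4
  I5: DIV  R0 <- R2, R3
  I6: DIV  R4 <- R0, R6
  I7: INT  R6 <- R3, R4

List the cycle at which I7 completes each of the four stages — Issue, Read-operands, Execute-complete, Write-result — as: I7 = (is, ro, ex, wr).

I7 = (36, 46, 47, 48)

[1] issue I1 (INT)
[2] I1 read-ops | issue I2 (DIV)
[3] I1 finished on INT | I2 read-ops | issue I3 (ADD)
[4] I1→R6 | I3 read-ops
[6] I3 finished on ADD
[7] I3→R3
[11] I2 finished on DIV
[12] I2→R4
[13] issue I4 (DIV)
[14] I4 read-ops
[22] I4 finished on DIV
[23] I4→R5
[24] issue I5 (DIV)
[25] I5 read-ops
[33] I5 finished on DIV
[34] I5→R0
[35] issue I6 (DIV)
[36] I6 read-ops | issue I7 (INT)
[44] I6 finished on DIV
[45] I6→R4
[46] I7 read-ops
[47] I7 finished on INT
[48] I7→R6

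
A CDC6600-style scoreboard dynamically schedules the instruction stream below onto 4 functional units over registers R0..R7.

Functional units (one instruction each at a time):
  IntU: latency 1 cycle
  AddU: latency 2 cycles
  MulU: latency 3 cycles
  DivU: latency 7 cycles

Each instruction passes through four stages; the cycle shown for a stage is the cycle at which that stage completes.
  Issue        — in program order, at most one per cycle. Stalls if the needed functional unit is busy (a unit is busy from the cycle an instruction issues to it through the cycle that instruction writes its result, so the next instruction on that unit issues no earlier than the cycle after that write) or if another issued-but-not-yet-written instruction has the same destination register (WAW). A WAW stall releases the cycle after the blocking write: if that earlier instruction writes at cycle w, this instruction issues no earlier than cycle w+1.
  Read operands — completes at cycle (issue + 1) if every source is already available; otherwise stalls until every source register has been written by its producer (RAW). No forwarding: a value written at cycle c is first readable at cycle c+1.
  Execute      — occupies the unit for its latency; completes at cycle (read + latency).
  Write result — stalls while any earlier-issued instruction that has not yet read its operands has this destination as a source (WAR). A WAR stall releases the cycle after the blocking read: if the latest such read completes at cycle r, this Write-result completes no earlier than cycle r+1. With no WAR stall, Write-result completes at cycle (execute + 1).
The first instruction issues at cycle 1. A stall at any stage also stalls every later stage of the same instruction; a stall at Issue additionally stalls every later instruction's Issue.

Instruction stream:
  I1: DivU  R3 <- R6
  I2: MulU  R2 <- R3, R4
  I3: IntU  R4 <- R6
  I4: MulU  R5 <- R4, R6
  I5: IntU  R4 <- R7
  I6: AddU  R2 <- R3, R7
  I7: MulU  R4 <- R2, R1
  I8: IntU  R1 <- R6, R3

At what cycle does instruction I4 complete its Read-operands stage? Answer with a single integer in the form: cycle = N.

I1 -> (1, 2, 9, 10)
I2 -> (2, 11, 14, 15)  // RAW R3: wait I1 write@10
I3 -> (3, 4, 5, 12)  // WAR R4: wait I2 read@11
I4 -> (16, 17, 20, 21)  // struct: MulU busy until I2 writes@15
I5 -> (17, 18, 19, 20)
I6 -> (18, 19, 21, 22)
I7 -> (22, 23, 26, 27)  // struct: MulU busy until I4 writes@21
I8 -> (23, 24, 25, 26)

cycle = 17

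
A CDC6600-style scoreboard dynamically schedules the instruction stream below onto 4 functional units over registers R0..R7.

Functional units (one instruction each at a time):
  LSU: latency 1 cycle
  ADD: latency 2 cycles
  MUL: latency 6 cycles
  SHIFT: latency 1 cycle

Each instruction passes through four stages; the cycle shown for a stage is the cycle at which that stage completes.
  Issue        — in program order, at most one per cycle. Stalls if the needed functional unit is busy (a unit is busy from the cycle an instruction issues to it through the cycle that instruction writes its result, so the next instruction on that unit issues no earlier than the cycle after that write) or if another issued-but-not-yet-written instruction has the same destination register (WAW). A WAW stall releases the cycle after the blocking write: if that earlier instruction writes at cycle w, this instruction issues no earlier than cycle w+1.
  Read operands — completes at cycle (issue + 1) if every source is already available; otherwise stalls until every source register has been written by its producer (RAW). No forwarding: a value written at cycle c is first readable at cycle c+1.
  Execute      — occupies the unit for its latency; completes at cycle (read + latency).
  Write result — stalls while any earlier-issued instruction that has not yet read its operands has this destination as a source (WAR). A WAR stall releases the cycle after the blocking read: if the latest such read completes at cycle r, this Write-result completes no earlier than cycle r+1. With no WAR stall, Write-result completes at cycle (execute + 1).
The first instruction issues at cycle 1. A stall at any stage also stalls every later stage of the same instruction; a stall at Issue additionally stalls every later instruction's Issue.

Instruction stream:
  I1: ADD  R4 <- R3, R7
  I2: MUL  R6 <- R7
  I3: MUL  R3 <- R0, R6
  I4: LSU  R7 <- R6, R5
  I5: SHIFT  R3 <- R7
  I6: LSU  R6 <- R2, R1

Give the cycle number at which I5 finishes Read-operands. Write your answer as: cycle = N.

  I1 | 1 | 2 | 4 | 5
  I2 | 2 | 3 | 9 | 10
  I3 | 11 | 12 | 18 | 19   struct: MUL busy until I2 writes@10
  I4 | 12 | 13 | 14 | 15
  I5 | 20 | 21 | 22 | 23   WAW R3: wait I3 write@19
  I6 | 21 | 22 | 23 | 24

cycle = 21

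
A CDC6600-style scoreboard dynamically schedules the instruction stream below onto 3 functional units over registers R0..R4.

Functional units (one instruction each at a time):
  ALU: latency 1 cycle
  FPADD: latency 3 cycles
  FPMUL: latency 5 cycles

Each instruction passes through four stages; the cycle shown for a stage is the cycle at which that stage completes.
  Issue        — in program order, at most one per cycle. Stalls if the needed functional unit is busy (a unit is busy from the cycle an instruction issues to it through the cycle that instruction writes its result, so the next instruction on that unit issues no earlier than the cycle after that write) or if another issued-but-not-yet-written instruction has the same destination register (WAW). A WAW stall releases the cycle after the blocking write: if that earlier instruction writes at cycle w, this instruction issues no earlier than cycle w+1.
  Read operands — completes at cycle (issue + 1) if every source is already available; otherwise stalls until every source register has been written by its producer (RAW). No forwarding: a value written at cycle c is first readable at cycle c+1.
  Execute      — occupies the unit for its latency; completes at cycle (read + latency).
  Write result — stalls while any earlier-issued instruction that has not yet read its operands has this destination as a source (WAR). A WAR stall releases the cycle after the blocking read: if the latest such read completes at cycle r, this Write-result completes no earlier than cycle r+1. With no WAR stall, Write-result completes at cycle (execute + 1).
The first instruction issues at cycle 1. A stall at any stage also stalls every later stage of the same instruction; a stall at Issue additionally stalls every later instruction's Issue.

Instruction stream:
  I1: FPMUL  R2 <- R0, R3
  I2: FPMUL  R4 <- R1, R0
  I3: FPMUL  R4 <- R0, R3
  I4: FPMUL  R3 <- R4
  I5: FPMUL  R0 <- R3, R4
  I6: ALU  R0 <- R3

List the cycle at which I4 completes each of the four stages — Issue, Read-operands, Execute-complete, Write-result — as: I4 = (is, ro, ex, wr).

t=1  I1→FPMUL
t=2  I1 RO
t=7  I1 EX
t=8  I1 WR R2
t=9  I2→FPMUL
t=10  I2 RO
t=15  I2 EX
t=16  I2 WR R4
t=17  I3→FPMUL
t=18  I3 RO
t=23  I3 EX
t=24  I3 WR R4
t=25  I4→FPMUL
t=26  I4 RO
t=31  I4 EX
t=32  I4 WR R3
t=33  I5→FPMUL
t=34  I5 RO
t=39  I5 EX
t=40  I5 WR R0
t=41  I6→ALU
t=42  I6 RO
t=43  I6 EX
t=44  I6 WR R0

I4 = (25, 26, 31, 32)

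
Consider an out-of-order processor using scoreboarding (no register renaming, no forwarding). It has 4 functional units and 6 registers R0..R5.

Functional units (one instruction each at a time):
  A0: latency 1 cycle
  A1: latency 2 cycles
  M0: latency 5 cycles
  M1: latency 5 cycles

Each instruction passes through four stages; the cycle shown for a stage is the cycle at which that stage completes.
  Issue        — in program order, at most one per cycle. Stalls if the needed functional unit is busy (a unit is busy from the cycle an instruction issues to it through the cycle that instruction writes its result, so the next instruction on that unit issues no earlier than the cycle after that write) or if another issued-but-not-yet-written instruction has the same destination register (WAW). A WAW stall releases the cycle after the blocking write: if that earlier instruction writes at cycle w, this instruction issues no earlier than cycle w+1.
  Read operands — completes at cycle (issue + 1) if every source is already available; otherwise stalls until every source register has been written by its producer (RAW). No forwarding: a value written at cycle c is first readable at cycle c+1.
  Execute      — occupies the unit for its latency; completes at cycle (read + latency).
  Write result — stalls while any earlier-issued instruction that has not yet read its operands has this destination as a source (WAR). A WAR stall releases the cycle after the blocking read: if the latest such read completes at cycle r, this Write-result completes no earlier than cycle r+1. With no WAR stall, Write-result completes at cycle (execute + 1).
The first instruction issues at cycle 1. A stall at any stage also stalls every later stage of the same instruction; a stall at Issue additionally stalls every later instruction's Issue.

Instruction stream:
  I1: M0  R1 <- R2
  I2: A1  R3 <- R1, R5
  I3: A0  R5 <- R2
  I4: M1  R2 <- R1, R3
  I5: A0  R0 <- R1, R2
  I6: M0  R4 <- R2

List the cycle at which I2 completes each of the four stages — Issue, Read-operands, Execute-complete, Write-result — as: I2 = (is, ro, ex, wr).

I2 = (2, 9, 11, 12)

c1: issue I1 (M0)
c2: I1 read-ops; issue I2 (A1)
c3: issue I3 (A0)
c4: I3 read-ops; issue I4 (M1)
c5: I3 finished on A0
c7: I1 finished on M0
c8: I1→R1
c9: I2 read-ops
c10: I3→R5
c11: I2 finished on A1; issue I5 (A0)
c12: I2→R3; issue I6 (M0)
c13: I4 read-ops
c18: I4 finished on M1
c19: I4→R2
c20: I5 read-ops; I6 read-ops
c21: I5 finished on A0
c22: I5→R0
c25: I6 finished on M0
c26: I6→R4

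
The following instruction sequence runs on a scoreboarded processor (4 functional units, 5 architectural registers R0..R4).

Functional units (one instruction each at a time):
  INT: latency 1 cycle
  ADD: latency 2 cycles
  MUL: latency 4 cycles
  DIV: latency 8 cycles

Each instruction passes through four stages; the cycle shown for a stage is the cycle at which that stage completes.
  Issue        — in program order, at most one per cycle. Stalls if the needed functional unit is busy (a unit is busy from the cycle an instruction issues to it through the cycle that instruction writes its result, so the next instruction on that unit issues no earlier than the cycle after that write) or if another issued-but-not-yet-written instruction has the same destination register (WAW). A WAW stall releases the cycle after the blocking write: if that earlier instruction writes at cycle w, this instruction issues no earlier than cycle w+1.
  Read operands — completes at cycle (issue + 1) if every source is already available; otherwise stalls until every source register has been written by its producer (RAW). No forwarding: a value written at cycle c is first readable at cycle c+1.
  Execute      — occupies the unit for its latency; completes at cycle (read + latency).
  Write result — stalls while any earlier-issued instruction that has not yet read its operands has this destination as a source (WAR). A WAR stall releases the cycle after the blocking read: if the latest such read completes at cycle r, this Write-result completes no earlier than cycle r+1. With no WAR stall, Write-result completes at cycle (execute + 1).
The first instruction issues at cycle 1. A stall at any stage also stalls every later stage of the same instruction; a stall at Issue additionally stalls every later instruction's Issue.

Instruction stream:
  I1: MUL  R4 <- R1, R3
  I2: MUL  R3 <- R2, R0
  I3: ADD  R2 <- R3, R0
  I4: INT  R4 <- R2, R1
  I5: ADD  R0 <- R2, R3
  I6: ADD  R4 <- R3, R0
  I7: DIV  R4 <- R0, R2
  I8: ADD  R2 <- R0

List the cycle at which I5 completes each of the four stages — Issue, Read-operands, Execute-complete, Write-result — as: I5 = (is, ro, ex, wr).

I5 = (19, 20, 22, 23)

I1: IS=1 RO=2 EX=6 WR=7
I2: IS=8 RO=9 EX=13 WR=14  [struct: MUL busy until I1 writes@7]
I3: IS=9 RO=15 EX=17 WR=18  [RAW R3: wait I2 write@14]
I4: IS=10 RO=19 EX=20 WR=21  [RAW R2: wait I3 write@18]
I5: IS=19 RO=20 EX=22 WR=23  [struct: ADD busy until I3 writes@18]
I6: IS=24 RO=25 EX=27 WR=28  [struct: ADD busy until I5 writes@23]
I7: IS=29 RO=30 EX=38 WR=39  [WAW R4: wait I6 write@28]
I8: IS=30 RO=31 EX=33 WR=34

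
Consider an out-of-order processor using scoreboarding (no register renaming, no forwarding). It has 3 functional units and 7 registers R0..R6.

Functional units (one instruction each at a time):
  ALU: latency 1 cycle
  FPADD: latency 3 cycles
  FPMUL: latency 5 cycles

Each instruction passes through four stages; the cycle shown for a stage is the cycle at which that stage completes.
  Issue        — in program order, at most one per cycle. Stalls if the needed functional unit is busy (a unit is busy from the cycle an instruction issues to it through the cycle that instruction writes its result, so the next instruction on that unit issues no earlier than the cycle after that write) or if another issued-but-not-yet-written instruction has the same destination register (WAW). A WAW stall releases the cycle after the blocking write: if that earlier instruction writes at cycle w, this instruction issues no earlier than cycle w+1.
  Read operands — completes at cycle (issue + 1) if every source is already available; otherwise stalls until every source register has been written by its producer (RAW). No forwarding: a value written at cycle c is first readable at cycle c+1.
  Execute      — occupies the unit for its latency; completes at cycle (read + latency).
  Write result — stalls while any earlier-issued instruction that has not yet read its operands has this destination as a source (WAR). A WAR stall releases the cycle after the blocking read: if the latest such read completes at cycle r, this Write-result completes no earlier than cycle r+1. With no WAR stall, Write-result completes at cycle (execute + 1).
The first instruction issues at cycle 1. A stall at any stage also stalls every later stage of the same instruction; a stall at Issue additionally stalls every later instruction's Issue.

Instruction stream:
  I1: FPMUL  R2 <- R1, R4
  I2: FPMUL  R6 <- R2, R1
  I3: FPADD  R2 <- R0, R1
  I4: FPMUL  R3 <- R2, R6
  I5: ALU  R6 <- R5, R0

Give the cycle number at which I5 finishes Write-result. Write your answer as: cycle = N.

cycle = 21

c1: I1 dispatched to FPMUL
c2: I1 operands ready
c7: I1 complete
c8: R2←I1
c9: I2 dispatched to FPMUL
c10: I2 operands ready · I3 dispatched to FPADD
c11: I3 operands ready
c14: I3 complete
c15: I2 complete · R2←I3
c16: R6←I2
c17: I4 dispatched to FPMUL
c18: I4 operands ready · I5 dispatched to ALU
c19: I5 operands ready
c20: I5 complete
c21: R6←I5
c23: I4 complete
c24: R3←I4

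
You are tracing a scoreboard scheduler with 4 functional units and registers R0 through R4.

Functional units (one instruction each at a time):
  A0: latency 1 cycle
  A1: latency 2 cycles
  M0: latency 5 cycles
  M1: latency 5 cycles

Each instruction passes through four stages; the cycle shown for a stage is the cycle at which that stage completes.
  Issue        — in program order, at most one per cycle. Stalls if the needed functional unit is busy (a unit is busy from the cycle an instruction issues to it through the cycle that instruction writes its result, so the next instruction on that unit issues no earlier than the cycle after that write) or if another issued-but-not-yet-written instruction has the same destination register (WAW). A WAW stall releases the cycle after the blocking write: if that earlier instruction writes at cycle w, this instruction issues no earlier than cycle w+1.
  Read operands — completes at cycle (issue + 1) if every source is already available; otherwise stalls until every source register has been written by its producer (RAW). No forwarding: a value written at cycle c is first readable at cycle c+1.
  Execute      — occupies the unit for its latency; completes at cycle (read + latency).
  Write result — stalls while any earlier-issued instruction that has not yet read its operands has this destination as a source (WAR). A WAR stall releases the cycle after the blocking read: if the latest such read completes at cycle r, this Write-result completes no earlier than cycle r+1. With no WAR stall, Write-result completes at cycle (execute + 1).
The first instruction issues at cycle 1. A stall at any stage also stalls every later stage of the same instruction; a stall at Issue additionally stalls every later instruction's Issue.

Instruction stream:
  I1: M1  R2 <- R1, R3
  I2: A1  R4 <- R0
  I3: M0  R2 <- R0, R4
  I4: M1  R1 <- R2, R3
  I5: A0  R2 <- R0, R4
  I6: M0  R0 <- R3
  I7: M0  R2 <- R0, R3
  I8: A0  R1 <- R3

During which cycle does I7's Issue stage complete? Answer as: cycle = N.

  I1 | 1 | 2 | 7 | 8
  I2 | 2 | 3 | 5 | 6
  I3 | 9 | 10 | 15 | 16   WAW R2: wait I1 write@8
  I4 | 10 | 17 | 22 | 23   RAW R2: wait I3 write@16
  I5 | 17 | 18 | 19 | 20   WAW R2: wait I3 write@16
  I6 | 18 | 19 | 24 | 25
  I7 | 26 | 27 | 32 | 33   struct: M0 busy until I6 writes@25
  I8 | 27 | 28 | 29 | 30

cycle = 26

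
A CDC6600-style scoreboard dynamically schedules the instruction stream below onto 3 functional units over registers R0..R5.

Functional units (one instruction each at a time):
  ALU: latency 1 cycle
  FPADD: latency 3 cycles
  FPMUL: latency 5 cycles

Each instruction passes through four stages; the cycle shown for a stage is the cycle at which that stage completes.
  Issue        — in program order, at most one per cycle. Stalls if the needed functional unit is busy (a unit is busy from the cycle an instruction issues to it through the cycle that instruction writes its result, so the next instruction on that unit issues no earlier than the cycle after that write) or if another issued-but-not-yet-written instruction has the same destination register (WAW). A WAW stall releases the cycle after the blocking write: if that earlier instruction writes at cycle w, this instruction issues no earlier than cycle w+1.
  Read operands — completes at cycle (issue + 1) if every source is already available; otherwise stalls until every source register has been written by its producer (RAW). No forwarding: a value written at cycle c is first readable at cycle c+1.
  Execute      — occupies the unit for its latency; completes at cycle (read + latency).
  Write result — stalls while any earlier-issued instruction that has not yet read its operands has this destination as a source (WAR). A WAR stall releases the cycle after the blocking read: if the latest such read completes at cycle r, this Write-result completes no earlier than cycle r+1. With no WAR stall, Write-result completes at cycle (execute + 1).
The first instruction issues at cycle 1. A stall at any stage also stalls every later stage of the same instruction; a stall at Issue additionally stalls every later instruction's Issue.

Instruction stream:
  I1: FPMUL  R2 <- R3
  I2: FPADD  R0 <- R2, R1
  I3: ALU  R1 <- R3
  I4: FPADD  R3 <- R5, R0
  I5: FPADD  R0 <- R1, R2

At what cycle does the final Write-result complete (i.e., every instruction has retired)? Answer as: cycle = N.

I1 -> (1, 2, 7, 8)
I2 -> (2, 9, 12, 13)  // RAW R2: wait I1 write@8
I3 -> (3, 4, 5, 10)  // WAR R1: wait I2 read@9
I4 -> (14, 15, 18, 19)  // struct: FPADD busy until I2 writes@13
I5 -> (20, 21, 24, 25)  // struct: FPADD busy until I4 writes@19

cycle = 25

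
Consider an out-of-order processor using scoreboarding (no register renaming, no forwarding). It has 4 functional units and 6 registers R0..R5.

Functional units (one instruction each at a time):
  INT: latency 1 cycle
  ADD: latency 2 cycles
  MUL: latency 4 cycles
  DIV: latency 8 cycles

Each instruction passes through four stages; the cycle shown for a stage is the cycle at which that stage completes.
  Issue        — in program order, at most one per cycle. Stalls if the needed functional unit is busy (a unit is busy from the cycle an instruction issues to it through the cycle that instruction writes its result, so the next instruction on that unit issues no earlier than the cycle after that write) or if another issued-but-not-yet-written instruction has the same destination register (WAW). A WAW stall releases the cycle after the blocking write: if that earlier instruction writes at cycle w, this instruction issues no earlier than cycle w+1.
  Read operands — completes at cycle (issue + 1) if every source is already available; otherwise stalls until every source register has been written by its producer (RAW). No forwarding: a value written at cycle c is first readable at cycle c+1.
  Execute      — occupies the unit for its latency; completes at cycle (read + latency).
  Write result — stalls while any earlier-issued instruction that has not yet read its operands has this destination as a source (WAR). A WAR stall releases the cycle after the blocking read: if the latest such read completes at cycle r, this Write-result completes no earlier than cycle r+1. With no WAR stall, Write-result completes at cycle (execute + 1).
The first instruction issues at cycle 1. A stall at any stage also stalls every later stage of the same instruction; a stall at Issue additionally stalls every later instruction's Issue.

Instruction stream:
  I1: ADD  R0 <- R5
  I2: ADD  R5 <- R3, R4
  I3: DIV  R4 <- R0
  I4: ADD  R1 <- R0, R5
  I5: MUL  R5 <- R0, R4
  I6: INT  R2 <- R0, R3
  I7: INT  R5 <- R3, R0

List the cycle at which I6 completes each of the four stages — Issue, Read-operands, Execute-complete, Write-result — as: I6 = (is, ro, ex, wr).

[I1] 1/2/4/5
[I2] 6/7/9/10  (struct: ADD busy until I1 writes@5)
[I3] 7/8/16/17
[I4] 11/12/14/15  (struct: ADD busy until I2 writes@10)
[I5] 12/18/22/23  (RAW R4: wait I3 write@17)
[I6] 13/14/15/16
[I7] 24/25/26/27  (WAW R5: wait I5 write@23)

I6 = (13, 14, 15, 16)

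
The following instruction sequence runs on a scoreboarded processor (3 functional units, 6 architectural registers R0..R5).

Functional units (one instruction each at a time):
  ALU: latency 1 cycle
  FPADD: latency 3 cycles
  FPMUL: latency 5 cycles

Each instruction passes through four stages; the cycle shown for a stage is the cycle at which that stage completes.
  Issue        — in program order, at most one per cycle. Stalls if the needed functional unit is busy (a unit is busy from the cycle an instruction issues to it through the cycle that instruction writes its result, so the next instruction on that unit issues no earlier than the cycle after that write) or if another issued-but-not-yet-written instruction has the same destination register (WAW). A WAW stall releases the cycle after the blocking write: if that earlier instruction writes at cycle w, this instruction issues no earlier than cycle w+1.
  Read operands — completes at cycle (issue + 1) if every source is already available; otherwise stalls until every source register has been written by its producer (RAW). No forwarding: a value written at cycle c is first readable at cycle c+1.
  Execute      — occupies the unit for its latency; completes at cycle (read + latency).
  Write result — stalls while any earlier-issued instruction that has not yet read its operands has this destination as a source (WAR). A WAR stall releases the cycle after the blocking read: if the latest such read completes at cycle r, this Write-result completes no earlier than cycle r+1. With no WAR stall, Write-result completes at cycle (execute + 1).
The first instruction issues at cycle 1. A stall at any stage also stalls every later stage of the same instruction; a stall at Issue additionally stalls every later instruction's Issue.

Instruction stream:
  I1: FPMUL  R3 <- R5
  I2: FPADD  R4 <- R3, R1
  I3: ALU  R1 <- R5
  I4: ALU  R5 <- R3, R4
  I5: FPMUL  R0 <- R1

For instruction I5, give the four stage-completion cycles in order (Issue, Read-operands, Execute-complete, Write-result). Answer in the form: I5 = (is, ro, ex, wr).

t=1  I1→FPMUL
t=2  I1 RO; I2→FPADD
t=3  I3→ALU
t=4  I3 RO
t=5  I3 EX
t=7  I1 EX
t=8  I1 WR R3
t=9  I2 RO
t=10  I3 WR R1
t=11  I4→ALU
t=12  I2 EX; I5→FPMUL
t=13  I2 WR R4; I5 RO
t=14  I4 RO
t=15  I4 EX
t=16  I4 WR R5
t=18  I5 EX
t=19  I5 WR R0

I5 = (12, 13, 18, 19)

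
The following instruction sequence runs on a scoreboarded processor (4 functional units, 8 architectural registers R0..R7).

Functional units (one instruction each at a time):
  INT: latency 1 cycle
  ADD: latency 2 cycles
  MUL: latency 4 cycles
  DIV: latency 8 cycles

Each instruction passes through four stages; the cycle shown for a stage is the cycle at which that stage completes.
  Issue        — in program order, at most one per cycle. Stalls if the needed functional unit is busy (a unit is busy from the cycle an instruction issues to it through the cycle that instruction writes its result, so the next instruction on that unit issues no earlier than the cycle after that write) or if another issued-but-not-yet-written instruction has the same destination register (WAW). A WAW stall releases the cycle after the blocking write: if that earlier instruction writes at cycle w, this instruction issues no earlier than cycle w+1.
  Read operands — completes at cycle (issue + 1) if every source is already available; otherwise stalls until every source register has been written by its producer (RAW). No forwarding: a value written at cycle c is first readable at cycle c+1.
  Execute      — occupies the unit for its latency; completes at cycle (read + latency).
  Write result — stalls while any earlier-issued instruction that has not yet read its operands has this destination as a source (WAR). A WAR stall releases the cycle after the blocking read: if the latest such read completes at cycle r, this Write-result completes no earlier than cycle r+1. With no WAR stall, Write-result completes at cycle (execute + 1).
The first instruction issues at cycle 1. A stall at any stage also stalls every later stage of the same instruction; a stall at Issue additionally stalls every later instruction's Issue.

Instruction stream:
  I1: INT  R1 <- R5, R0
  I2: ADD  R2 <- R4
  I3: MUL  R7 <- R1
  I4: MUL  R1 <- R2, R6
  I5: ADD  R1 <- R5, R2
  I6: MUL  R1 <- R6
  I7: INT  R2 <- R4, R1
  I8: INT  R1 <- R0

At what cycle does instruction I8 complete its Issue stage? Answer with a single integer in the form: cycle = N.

1) issue 1, read 2, done 3, write 4
2) issue 2, read 3, done 5, write 6
3) issue 3, read 5, done 9, write 10  <RAW R1: wait I1 write@4>
4) issue 11, read 12, done 16, write 17  <struct: MUL busy until I3 writes@10>
5) issue 18, read 19, done 21, write 22  <WAW R1: wait I4 write@17>
6) issue 23, read 24, done 28, write 29  <WAW R1: wait I5 write@22>
7) issue 24, read 30, done 31, write 32  <RAW R1: wait I6 write@29>
8) issue 33, read 34, done 35, write 36  <struct: INT busy until I7 writes@32>

cycle = 33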